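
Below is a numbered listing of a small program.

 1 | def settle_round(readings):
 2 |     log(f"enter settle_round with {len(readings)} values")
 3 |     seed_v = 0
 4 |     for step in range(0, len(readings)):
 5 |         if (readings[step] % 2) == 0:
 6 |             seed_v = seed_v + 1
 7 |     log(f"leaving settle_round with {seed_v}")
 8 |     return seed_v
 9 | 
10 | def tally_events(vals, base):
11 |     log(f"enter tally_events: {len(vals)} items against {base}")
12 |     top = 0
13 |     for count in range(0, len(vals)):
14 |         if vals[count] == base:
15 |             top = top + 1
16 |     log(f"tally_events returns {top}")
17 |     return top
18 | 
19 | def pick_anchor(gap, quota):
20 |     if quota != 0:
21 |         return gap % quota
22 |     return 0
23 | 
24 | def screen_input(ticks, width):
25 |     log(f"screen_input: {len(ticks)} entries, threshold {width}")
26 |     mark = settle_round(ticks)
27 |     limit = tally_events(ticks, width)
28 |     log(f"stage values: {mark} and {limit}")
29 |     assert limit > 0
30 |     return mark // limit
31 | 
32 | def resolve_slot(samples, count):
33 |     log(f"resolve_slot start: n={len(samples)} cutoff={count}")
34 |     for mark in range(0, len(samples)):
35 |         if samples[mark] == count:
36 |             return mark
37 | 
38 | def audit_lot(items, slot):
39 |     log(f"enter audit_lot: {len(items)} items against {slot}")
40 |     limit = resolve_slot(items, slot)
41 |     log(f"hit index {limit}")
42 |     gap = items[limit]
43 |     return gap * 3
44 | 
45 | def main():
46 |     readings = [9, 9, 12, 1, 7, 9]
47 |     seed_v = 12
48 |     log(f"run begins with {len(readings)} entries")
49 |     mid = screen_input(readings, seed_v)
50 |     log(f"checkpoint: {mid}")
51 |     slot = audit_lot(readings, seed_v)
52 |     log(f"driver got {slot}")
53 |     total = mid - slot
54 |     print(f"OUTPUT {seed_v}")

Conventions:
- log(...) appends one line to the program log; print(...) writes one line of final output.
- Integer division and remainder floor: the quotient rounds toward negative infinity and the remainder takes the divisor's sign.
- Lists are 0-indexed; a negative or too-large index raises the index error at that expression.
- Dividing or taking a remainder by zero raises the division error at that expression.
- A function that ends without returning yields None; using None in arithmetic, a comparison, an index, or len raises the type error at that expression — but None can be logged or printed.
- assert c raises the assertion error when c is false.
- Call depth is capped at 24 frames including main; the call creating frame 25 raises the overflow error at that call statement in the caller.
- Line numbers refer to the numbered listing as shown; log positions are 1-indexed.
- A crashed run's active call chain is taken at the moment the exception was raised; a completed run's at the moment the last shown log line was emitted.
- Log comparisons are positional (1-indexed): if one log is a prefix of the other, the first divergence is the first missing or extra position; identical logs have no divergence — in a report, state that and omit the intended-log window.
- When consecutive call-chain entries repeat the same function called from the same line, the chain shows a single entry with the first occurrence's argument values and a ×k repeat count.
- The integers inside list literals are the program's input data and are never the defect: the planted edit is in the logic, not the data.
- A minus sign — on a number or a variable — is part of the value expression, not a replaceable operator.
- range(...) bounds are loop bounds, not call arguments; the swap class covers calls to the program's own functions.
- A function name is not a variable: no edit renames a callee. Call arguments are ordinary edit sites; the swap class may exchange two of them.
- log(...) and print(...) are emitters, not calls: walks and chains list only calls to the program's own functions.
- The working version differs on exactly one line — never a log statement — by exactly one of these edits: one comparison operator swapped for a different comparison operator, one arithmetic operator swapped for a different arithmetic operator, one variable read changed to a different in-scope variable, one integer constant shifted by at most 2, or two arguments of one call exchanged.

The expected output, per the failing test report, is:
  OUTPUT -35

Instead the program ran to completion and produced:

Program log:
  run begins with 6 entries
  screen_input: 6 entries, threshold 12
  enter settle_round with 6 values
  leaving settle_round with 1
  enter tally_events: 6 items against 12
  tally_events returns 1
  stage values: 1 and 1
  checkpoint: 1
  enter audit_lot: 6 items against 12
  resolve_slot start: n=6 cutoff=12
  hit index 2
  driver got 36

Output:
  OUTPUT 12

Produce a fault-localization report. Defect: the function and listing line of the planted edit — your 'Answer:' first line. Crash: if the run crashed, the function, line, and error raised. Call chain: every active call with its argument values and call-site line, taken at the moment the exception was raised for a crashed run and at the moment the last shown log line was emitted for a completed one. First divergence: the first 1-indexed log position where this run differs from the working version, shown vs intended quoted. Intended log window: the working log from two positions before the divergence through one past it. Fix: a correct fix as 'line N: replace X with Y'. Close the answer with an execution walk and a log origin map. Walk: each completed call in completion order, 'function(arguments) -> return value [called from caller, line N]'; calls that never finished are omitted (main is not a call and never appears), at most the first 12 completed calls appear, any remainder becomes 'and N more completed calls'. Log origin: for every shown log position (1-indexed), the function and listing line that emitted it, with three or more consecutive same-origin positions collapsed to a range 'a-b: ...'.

Answer: the defect is in main at line 54.
The tell: The two runs log identically and part ways only at the printed values.
Call chain: main.
First divergence: none (the log streams are identical).
Execution walk:
  settle_round([9, 9, 12, 1, 7, 9]) -> 1  [called from screen_input, line 26]
  tally_events([9, 9, 12, 1, 7, 9], 12) -> 1  [called from screen_input, line 27]
  screen_input([9, 9, 12, 1, 7, 9], 12) -> 1  [called from main, line 49]
  resolve_slot([9, 9, 12, 1, 7, 9], 12) -> 2  [called from audit_lot, line 40]
  audit_lot([9, 9, 12, 1, 7, 9], 12) -> 36  [called from main, line 51]
Log line origins:
  1: emitted by main (line 48)
  2: emitted by screen_input (line 25)
  3: emitted by settle_round (line 2)
  4: emitted by settle_round (line 7)
  5: emitted by tally_events (line 11)
  6: emitted by tally_events (line 16)
  7: emitted by screen_input (line 28)
  8: emitted by main (line 50)
  9: emitted by audit_lot (line 39)
  10: emitted by resolve_slot (line 33)
  11: emitted by audit_lot (line 41)
  12: emitted by main (line 52)
A correct fix: line 54: replace `seed_v` with `total`.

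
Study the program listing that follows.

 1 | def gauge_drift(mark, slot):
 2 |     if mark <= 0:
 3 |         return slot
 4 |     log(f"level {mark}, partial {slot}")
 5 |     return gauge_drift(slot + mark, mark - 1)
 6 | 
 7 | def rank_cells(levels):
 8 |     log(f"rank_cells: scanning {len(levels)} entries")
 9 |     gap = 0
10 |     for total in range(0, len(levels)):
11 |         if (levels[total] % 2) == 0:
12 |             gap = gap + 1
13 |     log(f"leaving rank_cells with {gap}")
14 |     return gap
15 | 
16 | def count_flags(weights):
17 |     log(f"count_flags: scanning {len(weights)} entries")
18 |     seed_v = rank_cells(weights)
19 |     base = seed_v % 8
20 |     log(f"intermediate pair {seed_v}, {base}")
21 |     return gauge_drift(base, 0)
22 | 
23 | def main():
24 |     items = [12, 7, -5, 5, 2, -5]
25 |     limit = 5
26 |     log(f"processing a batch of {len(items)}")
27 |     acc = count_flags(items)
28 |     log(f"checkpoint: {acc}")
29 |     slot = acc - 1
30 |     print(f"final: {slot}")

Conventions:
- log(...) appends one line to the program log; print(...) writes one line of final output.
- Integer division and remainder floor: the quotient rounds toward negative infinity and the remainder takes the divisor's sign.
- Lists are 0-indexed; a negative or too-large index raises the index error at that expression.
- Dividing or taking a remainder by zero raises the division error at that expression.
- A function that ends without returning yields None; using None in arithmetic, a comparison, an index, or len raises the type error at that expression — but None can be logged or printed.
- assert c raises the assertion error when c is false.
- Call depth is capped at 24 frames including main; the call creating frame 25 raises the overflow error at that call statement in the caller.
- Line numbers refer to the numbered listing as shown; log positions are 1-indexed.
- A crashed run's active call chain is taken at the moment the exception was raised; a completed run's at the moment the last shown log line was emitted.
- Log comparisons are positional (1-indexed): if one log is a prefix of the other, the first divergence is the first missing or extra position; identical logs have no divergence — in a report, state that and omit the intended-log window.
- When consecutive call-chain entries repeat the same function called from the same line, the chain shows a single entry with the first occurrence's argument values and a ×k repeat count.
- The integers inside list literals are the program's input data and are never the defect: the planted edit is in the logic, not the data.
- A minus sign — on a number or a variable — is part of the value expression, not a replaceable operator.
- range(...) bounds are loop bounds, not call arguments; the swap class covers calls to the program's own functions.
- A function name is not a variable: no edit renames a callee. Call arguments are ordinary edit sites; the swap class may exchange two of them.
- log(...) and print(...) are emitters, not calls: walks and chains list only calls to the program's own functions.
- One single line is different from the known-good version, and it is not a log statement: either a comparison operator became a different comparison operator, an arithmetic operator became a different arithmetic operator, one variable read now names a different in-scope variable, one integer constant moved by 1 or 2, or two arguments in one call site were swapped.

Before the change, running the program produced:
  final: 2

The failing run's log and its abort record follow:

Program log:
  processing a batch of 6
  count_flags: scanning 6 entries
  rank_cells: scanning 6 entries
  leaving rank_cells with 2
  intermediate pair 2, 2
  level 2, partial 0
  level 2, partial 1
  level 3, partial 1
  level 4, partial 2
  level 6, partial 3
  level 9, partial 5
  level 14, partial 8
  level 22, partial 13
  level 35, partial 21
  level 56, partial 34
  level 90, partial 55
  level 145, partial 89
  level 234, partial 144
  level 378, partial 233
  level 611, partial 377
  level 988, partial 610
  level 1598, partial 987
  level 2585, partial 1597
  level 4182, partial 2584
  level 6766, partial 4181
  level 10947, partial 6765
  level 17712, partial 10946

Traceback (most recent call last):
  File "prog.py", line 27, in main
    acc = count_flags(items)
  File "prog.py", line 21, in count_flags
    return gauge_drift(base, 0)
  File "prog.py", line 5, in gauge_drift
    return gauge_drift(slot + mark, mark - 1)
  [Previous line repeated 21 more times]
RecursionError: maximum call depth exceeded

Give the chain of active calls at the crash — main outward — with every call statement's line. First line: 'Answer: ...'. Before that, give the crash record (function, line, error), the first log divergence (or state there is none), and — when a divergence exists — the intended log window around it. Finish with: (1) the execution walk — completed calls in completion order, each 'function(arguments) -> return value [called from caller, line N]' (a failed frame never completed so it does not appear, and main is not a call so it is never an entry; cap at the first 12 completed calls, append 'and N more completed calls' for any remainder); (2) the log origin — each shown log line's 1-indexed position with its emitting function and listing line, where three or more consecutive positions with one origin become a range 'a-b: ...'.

Answer: main -> count_flags (called at line 27) -> gauge_drift (called at line 21) -> gauge_drift (called at line 5) ×21.
Key fact: At log position 7 the runs split — shown 'level 2, partial 1', but the working version logs 'level 1, partial 2'.
Crash: gauge_drift, line 5, RecursionError.
First divergence: position 7 — shown 'level 2, partial 1', intended 'level 1, partial 2'.
Intended log window:
  5: intermediate pair 2, 2
  6: level 2, partial 0
  7: level 1, partial 2
  8: checkpoint: 3
Execution walk:
  rank_cells([12, 7, -5, 5, 2, -5]) -> 2  [called from count_flags, line 18]
Origin of each log line:
  1: emitted by main (line 26)
  2: emitted by count_flags (line 17)
  3: emitted by rank_cells (line 8)
  4: emitted by rank_cells (line 13)
  5: emitted by count_flags (line 20)
  6-27: emitted by gauge_drift (line 4)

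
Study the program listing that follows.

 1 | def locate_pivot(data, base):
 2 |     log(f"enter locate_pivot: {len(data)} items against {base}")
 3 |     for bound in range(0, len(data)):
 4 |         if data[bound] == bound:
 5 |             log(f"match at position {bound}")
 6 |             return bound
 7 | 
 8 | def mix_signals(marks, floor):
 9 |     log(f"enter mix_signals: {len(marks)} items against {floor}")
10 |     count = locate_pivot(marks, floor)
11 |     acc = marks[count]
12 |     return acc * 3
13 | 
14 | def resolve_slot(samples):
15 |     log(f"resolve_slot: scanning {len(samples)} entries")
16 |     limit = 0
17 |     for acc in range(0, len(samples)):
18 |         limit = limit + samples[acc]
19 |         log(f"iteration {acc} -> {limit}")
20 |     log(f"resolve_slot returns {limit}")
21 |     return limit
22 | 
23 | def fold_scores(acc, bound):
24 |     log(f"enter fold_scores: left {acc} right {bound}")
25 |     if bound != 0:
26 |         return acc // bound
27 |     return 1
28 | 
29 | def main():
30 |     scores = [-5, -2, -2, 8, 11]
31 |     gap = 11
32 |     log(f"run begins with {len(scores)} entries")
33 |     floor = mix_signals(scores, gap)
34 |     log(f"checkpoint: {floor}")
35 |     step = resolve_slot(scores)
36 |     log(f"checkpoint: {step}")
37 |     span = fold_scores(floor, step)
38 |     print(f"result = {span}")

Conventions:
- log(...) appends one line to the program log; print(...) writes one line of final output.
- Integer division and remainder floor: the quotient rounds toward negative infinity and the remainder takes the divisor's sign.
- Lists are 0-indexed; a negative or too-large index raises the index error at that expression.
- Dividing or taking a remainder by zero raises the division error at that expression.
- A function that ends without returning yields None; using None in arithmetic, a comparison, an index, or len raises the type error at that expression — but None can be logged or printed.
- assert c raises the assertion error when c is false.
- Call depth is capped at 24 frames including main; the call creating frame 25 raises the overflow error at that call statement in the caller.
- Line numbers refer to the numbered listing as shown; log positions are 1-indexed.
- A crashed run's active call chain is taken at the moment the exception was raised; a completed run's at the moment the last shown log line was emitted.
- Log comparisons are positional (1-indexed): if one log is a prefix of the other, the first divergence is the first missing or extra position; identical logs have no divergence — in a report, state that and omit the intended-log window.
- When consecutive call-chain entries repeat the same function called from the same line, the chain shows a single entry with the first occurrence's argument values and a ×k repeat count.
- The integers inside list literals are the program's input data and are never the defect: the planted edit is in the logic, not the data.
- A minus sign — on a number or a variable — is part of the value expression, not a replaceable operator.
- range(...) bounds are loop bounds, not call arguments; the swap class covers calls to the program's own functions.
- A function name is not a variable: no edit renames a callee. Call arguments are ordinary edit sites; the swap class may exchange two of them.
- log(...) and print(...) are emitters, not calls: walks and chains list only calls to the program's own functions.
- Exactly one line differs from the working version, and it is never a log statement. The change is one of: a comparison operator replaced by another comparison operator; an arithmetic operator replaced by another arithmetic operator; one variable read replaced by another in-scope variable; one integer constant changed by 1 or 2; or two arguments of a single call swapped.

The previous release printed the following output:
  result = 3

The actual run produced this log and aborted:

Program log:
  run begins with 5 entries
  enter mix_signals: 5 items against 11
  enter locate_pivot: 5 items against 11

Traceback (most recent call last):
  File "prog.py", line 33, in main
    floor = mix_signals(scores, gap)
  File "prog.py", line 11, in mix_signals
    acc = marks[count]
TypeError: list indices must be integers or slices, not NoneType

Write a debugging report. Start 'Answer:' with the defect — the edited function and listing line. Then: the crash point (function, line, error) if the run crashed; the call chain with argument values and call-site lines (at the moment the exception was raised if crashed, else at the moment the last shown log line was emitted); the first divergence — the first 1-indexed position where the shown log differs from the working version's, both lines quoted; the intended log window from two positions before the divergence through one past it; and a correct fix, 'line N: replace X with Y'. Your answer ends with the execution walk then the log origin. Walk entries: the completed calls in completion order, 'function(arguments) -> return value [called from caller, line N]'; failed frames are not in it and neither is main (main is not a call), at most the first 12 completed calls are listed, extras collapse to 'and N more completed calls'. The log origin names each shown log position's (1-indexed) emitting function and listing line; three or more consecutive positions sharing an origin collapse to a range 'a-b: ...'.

Answer: the defect is in locate_pivot at line 4.
The tell: The faulty run's log stops after 3 lines; the working version's next line would be 'match at position 4'.
Crash: mix_signals, line 11, TypeError.
Call chain: main -> mix_signals([-5, -2, -2, 8, 11], 11) (called at line 33).
First divergence: position 4 — after 3 matching lines the faulty run goes silent; intended next line 'match at position 4'.
Intended log window:
  2: enter mix_signals: 5 items against 11
  3: enter locate_pivot: 5 items against 11
  4: match at position 4
  5: checkpoint: 33
Execution walk:
  locate_pivot([-5, -2, -2, 8, 11], 11) -> None  [called from mix_signals, line 10]
Log origin:
  1 — main, line 32
  2 — mix_signals, line 9
  3 — locate_pivot, line 2
A correct fix: line 4: replace `data[bound] == bound` with `data[bound] == base`.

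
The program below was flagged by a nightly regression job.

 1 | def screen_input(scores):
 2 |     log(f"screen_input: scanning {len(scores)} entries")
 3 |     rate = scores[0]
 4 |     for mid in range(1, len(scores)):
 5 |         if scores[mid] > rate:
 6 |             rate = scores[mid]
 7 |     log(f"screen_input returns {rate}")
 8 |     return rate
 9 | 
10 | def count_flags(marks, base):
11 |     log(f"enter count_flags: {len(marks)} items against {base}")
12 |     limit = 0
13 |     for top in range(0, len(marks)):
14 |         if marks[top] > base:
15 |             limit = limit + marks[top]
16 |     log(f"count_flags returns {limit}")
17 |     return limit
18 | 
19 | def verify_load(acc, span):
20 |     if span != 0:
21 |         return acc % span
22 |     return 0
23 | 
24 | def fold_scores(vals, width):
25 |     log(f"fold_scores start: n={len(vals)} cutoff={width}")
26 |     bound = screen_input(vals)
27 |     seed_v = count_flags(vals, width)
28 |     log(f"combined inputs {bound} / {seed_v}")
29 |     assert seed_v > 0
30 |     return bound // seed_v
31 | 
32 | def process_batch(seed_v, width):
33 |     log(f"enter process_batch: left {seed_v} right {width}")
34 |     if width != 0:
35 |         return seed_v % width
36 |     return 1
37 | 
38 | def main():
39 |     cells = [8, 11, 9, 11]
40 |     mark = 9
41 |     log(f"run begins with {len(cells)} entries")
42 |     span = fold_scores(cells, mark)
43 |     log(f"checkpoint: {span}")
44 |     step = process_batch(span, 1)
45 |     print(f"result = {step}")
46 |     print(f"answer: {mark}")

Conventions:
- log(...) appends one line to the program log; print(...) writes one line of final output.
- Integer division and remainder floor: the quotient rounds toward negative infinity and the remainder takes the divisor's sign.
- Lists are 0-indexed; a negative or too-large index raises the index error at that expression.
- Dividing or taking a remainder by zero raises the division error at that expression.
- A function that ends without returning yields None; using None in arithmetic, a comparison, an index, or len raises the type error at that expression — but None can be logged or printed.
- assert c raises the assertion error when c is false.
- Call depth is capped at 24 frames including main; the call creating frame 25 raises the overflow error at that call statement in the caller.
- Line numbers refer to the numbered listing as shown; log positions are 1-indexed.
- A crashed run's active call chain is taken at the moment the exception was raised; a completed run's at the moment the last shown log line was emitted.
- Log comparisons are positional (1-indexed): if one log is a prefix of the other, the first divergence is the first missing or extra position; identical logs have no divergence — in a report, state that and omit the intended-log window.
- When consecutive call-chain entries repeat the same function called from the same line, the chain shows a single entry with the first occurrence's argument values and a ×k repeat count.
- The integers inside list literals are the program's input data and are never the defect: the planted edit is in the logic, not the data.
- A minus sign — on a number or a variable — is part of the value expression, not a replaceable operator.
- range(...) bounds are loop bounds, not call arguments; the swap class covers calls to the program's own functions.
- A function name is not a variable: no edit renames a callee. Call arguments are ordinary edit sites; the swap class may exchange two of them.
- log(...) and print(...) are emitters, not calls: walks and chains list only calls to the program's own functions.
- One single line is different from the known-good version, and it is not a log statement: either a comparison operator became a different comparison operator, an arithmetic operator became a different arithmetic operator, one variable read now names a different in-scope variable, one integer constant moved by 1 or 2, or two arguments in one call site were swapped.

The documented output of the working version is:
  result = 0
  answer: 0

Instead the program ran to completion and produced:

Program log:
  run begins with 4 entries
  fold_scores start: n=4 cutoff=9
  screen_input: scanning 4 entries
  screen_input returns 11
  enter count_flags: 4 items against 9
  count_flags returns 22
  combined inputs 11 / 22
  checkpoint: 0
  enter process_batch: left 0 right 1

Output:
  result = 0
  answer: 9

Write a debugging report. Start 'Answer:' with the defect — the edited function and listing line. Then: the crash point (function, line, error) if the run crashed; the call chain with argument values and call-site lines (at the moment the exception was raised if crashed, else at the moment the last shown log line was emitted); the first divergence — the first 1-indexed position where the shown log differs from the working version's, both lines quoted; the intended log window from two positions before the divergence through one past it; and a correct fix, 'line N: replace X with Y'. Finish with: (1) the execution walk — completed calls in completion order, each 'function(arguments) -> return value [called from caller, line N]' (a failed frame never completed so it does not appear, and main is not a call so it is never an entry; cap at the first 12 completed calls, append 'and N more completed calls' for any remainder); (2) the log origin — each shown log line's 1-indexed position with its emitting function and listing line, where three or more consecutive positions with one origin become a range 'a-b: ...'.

Answer: the defect is in main at line 46.
The tell: Every logged value matches the working version; the printed result is what differs.
Call chain: main -> process_batch(0, 1) (called at line 44).
First divergence: there is none — every log position agrees.
Execution walk:
  screen_input([8, 11, 9, 11]) -> 11  [called from fold_scores, line 26]
  count_flags([8, 11, 9, 11], 9) -> 22  [called from fold_scores, line 27]
  fold_scores([8, 11, 9, 11], 9) -> 0  [called from main, line 42]
  process_batch(0, 1) -> 0  [called from main, line 44]
Origin of each log line:
  1: from main, line 41
  2: from fold_scores, line 25
  3: from screen_input, line 2
  4: from screen_input, line 7
  5: from count_flags, line 11
  6: from count_flags, line 16
  7: from fold_scores, line 28
  8: from main, line 43
  9: from process_batch, line 33
A correct fix: line 46: replace `mark` with `span`.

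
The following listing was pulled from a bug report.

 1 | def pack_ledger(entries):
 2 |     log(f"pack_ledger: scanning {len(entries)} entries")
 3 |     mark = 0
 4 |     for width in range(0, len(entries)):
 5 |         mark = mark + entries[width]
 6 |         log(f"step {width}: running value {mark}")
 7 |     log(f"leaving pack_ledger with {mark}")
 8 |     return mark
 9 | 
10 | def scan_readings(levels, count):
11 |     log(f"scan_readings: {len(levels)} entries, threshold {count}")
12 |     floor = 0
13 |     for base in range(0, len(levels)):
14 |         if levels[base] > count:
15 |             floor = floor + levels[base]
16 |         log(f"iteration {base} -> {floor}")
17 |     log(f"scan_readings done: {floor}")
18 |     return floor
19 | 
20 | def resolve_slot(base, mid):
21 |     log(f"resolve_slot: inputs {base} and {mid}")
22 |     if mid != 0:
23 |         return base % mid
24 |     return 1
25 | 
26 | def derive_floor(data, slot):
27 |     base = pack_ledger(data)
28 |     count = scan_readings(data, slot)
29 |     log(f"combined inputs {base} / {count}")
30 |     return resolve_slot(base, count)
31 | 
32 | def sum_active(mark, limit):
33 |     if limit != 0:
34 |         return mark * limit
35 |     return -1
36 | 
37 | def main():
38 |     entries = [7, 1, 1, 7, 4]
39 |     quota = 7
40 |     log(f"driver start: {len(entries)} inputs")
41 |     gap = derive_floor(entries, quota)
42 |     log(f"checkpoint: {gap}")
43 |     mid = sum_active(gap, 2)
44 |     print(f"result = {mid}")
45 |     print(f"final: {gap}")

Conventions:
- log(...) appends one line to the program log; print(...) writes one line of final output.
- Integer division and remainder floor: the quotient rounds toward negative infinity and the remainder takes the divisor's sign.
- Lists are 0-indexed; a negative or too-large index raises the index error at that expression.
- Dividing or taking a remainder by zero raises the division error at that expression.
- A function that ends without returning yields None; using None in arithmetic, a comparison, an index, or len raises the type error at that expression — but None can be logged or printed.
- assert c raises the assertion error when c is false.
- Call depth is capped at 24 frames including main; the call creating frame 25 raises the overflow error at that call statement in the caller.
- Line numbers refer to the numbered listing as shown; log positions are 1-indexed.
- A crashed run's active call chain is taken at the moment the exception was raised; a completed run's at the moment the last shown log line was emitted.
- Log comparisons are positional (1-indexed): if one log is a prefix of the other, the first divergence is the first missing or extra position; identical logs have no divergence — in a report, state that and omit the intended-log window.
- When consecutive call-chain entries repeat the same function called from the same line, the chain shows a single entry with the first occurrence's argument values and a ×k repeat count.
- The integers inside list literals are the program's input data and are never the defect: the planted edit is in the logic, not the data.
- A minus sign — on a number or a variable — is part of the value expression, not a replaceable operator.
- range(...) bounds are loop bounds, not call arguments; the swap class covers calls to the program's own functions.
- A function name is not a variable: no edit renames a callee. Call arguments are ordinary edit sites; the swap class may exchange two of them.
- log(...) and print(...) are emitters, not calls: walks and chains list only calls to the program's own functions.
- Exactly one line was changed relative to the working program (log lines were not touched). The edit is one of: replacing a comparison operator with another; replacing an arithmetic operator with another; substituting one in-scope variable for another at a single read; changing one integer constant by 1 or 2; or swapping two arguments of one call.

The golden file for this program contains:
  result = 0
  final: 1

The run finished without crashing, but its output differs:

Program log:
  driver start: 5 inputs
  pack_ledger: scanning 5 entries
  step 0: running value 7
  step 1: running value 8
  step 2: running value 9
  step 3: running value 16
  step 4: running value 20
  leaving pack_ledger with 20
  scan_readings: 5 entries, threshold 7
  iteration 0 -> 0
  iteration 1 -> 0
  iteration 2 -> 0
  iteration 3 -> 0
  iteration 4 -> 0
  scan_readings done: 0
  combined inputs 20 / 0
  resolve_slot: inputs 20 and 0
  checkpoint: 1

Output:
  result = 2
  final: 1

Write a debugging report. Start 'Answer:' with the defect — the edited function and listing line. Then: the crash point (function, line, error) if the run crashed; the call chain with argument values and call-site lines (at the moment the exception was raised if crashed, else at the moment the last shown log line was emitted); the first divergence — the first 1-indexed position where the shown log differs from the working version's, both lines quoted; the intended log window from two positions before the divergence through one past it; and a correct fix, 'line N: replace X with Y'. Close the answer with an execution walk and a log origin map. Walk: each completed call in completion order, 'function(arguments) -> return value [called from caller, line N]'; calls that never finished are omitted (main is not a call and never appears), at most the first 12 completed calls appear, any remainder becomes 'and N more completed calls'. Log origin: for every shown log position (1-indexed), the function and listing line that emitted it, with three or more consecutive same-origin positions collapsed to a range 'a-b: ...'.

Answer: the defect is in sum_active at line 34.
Core observation: Nothing in the log betrays the bug — only the output does.
Call chain: main.
First divergence: none — the logs agree in full.
Execution walk:
  pack_ledger([7, 1, 1, 7, 4]) -> 20  [called from derive_floor, line 27]
  scan_readings([7, 1, 1, 7, 4], 7) -> 0  [called from derive_floor, line 28]
  resolve_slot(20, 0) -> 1  [called from derive_floor, line 30]
  derive_floor([7, 1, 1, 7, 4], 7) -> 1  [called from main, line 41]
  sum_active(1, 2) -> 2  [called from main, line 43]
Origin of each log line:
  1: emitted by main (line 40)
  2: emitted by pack_ledger (line 2)
  3-7: emitted by pack_ledger (line 6)
  8: emitted by pack_ledger (line 7)
  9: emitted by scan_readings (line 11)
  10-14: emitted by scan_readings (line 16)
  15: emitted by scan_readings (line 17)
  16: emitted by derive_floor (line 29)
  17: emitted by resolve_slot (line 21)
  18: emitted by main (line 42)
A correct fix: line 34: replace `*` with `//`.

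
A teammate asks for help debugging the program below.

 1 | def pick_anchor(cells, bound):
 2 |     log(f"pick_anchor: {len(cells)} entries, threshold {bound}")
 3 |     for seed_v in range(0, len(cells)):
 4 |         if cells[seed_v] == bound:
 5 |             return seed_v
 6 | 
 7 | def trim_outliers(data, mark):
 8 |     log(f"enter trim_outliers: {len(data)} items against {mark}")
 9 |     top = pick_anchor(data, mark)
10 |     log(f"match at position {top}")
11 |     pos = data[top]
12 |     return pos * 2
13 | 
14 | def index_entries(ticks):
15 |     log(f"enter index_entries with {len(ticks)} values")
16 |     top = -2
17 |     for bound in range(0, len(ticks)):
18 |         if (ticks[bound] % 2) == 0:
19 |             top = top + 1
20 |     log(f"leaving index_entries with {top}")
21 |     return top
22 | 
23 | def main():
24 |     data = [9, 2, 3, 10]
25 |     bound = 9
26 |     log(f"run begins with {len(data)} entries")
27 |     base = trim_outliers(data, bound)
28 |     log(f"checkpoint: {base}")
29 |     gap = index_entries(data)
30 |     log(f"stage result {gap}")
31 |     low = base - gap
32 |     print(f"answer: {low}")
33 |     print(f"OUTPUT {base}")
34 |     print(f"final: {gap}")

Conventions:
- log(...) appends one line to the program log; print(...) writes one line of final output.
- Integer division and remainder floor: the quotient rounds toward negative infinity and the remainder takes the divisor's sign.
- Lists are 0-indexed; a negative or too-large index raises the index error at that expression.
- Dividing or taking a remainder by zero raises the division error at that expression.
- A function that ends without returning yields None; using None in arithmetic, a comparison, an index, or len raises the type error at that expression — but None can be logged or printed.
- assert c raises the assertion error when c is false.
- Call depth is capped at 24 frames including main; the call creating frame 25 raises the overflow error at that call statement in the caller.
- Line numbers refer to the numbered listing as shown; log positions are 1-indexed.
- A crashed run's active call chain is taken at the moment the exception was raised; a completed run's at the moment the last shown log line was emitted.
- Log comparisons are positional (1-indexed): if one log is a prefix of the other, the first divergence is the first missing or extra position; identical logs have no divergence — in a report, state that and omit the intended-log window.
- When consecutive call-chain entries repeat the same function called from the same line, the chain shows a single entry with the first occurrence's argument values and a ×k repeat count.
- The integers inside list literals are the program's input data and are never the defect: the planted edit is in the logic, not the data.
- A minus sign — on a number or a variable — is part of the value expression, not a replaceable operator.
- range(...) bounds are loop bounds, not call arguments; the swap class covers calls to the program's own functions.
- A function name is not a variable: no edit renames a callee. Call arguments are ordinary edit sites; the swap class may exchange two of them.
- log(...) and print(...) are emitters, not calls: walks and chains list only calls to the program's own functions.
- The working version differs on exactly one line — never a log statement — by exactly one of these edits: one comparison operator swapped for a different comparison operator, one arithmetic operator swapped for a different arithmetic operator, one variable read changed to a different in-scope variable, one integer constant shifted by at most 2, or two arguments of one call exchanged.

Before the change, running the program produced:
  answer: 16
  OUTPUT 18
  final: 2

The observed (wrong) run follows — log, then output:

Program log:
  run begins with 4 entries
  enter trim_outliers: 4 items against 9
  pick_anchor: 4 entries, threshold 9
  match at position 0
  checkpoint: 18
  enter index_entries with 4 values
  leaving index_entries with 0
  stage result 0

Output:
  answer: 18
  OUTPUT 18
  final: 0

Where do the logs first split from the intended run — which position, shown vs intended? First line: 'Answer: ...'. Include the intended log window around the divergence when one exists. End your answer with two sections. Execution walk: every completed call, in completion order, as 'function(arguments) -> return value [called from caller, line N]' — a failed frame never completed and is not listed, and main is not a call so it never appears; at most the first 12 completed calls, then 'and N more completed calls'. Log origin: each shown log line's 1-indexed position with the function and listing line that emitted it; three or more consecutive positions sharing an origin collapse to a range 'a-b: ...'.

Answer: position 7 — shown 'leaving index_entries with 0', intended 'leaving index_entries with 2'.
Intended log window:
  5: checkpoint: 18
  6: enter index_entries with 4 values
  7: leaving index_entries with 2
  8: stage result 2
Execution walk:
  pick_anchor([9, 2, 3, 10], 9) -> 0  [called from trim_outliers, line 9]
  trim_outliers([9, 2, 3, 10], 9) -> 18  [called from main, line 27]
  index_entries([9, 2, 3, 10]) -> 0  [called from main, line 29]
Log line origins:
  1: emitted by main (line 26)
  2: emitted by trim_outliers (line 8)
  3: emitted by pick_anchor (line 2)
  4: emitted by trim_outliers (line 10)
  5: emitted by main (line 28)
  6: emitted by index_entries (line 15)
  7: emitted by index_entries (line 20)
  8: emitted by main (line 30)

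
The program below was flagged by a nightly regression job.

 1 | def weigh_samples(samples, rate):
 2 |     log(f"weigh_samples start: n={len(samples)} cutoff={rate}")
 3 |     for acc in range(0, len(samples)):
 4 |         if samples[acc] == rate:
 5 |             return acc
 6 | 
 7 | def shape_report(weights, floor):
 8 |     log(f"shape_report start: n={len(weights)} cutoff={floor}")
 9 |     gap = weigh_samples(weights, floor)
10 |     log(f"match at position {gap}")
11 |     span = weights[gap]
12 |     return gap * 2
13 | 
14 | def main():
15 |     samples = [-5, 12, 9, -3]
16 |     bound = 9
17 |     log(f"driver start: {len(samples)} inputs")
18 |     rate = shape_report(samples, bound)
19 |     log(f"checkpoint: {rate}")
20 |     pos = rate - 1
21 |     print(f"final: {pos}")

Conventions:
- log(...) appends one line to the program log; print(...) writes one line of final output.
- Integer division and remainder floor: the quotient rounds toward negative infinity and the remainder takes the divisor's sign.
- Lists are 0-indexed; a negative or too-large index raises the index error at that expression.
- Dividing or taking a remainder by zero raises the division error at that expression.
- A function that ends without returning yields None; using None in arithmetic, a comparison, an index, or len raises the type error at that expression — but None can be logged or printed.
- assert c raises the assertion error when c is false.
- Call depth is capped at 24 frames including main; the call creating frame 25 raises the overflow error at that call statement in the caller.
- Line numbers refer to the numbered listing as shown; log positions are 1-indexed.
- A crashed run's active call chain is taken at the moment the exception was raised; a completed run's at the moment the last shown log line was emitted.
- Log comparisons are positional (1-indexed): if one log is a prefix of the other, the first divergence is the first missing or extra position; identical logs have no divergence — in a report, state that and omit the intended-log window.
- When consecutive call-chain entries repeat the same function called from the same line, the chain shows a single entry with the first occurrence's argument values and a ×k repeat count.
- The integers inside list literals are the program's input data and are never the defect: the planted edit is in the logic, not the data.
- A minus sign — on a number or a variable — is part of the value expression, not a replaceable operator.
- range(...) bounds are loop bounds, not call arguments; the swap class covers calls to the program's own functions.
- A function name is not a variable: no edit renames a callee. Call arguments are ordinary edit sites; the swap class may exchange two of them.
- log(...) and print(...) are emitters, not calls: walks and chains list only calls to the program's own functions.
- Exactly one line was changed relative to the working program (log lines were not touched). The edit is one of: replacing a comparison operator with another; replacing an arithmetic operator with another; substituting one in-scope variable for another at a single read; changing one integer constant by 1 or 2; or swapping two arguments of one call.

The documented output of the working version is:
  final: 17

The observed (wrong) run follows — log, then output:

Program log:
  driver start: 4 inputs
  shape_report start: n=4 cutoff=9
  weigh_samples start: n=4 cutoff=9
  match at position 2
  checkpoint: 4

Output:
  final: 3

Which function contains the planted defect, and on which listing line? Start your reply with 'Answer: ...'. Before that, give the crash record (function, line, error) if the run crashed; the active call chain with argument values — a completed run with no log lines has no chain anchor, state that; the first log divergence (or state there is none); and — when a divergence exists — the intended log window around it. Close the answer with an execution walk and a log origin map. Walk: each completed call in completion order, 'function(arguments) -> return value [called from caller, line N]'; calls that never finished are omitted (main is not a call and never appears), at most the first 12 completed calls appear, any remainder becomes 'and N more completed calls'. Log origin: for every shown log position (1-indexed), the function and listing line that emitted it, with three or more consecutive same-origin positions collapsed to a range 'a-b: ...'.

Answer: the defect is in shape_report at line 12.
The tell: The log first diverges at position 5: the faulty run prints 'checkpoint: 4' where the working version prints 'checkpoint: 18'.
Call chain: main.
First divergence: position 5 — shown 'checkpoint: 4', intended 'checkpoint: 18'.
Intended log window:
  3: weigh_samples start: n=4 cutoff=9
  4: match at position 2
  5: checkpoint: 18
Execution walk:
  weigh_samples([-5, 12, 9, -3], 9) -> 2  [called from shape_report, line 9]
  shape_report([-5, 12, 9, -3], 9) -> 4  [called from main, line 18]
Log origin:
  1 — main, line 17
  2 — shape_report, line 8
  3 — weigh_samples, line 2
  4 — shape_report, line 10
  5 — main, line 19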